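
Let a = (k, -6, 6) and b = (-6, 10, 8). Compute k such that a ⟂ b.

a · b = k·(-6) + (-6)·10 + 6·8 = -12 - 6k
Set equal to 0: -6k = 12, so k = -2.

-2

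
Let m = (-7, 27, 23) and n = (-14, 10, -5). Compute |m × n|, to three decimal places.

i: 27·(-5) - 23·10 = -135 - 230 = -365
j: 23·(-14) - (-7)·(-5) = -322 - 35 = -357
k: (-7)·10 - 27·(-14) = -70 - (-378) = 308
m × n = (-365, -357, 308)
|m × n| = √((-365)² + (-357)² + 308²) = √355538 ≈ 596.2701

596.270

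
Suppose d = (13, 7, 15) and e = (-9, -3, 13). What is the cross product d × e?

i: 7·13 - 15·(-3) = 91 - (-45) = 136
j: 15·(-9) - 13·13 = -135 - 169 = -304
k: 13·(-3) - 7·(-9) = -39 - (-63) = 24
d × e = (136, -304, 24)

(136, -304, 24)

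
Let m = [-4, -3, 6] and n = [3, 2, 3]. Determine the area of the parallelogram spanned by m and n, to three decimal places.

i: (-3)·3 - 6·2 = -9 - 12 = -21
j: 6·3 - (-4)·3 = 18 - (-12) = 30
k: (-4)·2 - (-3)·3 = -8 - (-9) = 1
m × n = (-21, 30, 1)
|m × n| = √((-21)² + 30² + 1²) = √1342 ≈ 36.6333

36.633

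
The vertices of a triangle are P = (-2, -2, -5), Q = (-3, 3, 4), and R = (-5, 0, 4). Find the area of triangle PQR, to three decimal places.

PQ = (-1, 5, 9),  PR = (-3, 2, 9)
i: 5·9 - 9·2 = 45 - 18 = 27
j: 9·(-3) - (-1)·9 = -27 - (-9) = -18
k: (-1)·2 - 5·(-3) = -2 - (-15) = 13
PQ × PR = (27, -18, 13)
|PQ × PR| = √1222 ≈ 34.9571
area = ½ · 34.9571 ≈ 17.479

17.479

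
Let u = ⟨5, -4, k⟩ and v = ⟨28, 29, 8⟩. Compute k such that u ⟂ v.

u · v = 5·28 + (-4)·29 + k·8 = 24 + 8k
Set equal to 0: 8k = -24, so k = -3.

-3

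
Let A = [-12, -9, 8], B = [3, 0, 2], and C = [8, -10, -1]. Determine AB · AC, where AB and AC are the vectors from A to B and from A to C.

345

AB = B − A = (15, 9, -6)
AC = C − A = (20, -1, -9)
AB · AC = 15·20 + 9·(-1) + (-6)·(-9) = 300 - 9 + 54 = 345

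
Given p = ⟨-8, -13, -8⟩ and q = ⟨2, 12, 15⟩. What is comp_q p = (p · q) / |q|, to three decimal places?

p · q = (-8)·2 + (-13)·12 + (-8)·15 = -16 - 156 - 120 = -292
|q| = √(4 + 144 + 225) = √373 ≈ 19.3132
comp_q p = -292 / √373 ≈ -15.119

-15.119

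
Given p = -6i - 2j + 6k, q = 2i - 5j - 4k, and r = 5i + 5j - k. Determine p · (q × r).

q × r:
i: (-5)·(-1) - (-4)·5 = 5 - (-20) = 25
j: (-4)·5 - 2·(-1) = -20 - (-2) = -18
k: 2·5 - (-5)·5 = 10 - (-25) = 35
q × r = (25, -18, 35)
p · (q × r) = (-6)·25 + (-2)·(-18) + 6·35 = -150 + 36 + 210 = 96

96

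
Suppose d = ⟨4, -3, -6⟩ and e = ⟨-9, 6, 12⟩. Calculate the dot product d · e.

d · e = 4·(-9) + (-3)·6 + (-6)·12 = -36 - 18 - 72 = -126

-126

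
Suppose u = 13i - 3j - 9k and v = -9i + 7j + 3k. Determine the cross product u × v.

(54, 42, 64)

i: (-3)·3 - (-9)·7 = -9 - (-63) = 54
j: (-9)·(-9) - 13·3 = 81 - 39 = 42
k: 13·7 - (-3)·(-9) = 91 - 27 = 64
u × v = (54, 42, 64)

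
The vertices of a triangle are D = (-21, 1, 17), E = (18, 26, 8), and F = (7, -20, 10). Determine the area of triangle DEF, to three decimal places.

DE = (39, 25, -9),  DF = (28, -21, -7)
i: 25·(-7) - (-9)·(-21) = -175 - 189 = -364
j: (-9)·28 - 39·(-7) = -252 - (-273) = 21
k: 39·(-21) - 25·28 = -819 - 700 = -1519
DE × DF = (-364, 21, -1519)
|DE × DF| = √2440298 ≈ 1562.1453
area = ½ · 1562.1453 ≈ 781.073

781.073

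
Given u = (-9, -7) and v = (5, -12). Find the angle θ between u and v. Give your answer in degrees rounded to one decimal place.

74.7

u · v = (-9)·5 + (-7)·(-12) = -45 + 84 = 39
|u|² = 81 + 49 = 130,  |u| = √130 ≈ 11.401754
|v|² = 25 + 144 = 169,  |v| = √169 ≈ 13.000000
cos θ = 39 / (11.401754 · 13.000000) ≈ 0.26312
θ = arccos(0.26312) ≈ 74.7°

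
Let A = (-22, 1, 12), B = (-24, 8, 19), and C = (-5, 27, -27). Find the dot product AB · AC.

AB = B − A = (-2, 7, 7)
AC = C − A = (17, 26, -39)
AB · AC = (-2)·17 + 7·26 + 7·(-39) = -34 + 182 - 273 = -125

-125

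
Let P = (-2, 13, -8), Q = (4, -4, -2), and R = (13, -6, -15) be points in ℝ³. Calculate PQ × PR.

(233, 132, 141)

PQ = (6, -17, 6)
PR = (15, -19, -7)
i: (-17)·(-7) - 6·(-19) = 119 - (-114) = 233
j: 6·15 - 6·(-7) = 90 - (-42) = 132
k: 6·(-19) - (-17)·15 = -114 - (-255) = 141
PQ × PR = (233, 132, 141)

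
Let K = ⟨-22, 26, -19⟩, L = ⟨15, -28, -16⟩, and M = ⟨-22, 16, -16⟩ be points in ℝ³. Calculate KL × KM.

KL = (37, -54, 3)
KM = (0, -10, 3)
i: (-54)·3 - 3·(-10) = -162 - (-30) = -132
j: 3·0 - 37·3 = 0 - 111 = -111
k: 37·(-10) - (-54)·0 = -370 - 0 = -370
KL × KM = (-132, -111, -370)

(-132, -111, -370)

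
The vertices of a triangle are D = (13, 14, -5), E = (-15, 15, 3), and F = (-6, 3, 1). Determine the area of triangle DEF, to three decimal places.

170.309

DE = (-28, 1, 8),  DF = (-19, -11, 6)
i: 1·6 - 8·(-11) = 6 - (-88) = 94
j: 8·(-19) - (-28)·6 = -152 - (-168) = 16
k: (-28)·(-11) - 1·(-19) = 308 - (-19) = 327
DE × DF = (94, 16, 327)
|DE × DF| = √116021 ≈ 340.6186
area = ½ · 340.6186 ≈ 170.309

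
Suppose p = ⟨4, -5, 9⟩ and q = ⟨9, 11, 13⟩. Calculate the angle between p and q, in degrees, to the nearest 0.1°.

62.6

p · q = 4·9 + (-5)·11 + 9·13 = 36 - 55 + 117 = 98
|p|² = 16 + 25 + 81 = 122,  |p| = √122 ≈ 11.045361
|q|² = 81 + 121 + 169 = 371,  |q| = √371 ≈ 19.261360
cos θ = 98 / (11.045361 · 19.261360) ≈ 0.46064
θ = arccos(0.46064) ≈ 62.6°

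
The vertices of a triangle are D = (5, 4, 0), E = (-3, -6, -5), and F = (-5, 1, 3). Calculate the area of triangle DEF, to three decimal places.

DE = (-8, -10, -5),  DF = (-10, -3, 3)
i: (-10)·3 - (-5)·(-3) = -30 - 15 = -45
j: (-5)·(-10) - (-8)·3 = 50 - (-24) = 74
k: (-8)·(-3) - (-10)·(-10) = 24 - 100 = -76
DE × DF = (-45, 74, -76)
|DE × DF| = √13277 ≈ 115.2259
area = ½ · 115.2259 ≈ 57.613

57.613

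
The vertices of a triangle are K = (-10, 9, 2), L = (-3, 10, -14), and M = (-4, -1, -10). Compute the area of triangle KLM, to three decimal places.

94.213

KL = (7, 1, -16),  KM = (6, -10, -12)
i: 1·(-12) - (-16)·(-10) = -12 - 160 = -172
j: (-16)·6 - 7·(-12) = -96 - (-84) = -12
k: 7·(-10) - 1·6 = -70 - 6 = -76
KL × KM = (-172, -12, -76)
|KL × KM| = √35504 ≈ 188.4251
area = ½ · 188.4251 ≈ 94.213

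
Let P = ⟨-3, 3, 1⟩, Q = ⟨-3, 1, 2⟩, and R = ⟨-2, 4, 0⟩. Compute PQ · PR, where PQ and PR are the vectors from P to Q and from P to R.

-3

PQ = Q − P = (0, -2, 1)
PR = R − P = (1, 1, -1)
PQ · PR = 0·1 + (-2)·1 + 1·(-1) = 0 - 2 - 1 = -3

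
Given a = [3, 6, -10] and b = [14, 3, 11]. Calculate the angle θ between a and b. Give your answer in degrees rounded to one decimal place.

103.3

a · b = 3·14 + 6·3 + (-10)·11 = 42 + 18 - 110 = -50
|a|² = 9 + 36 + 100 = 145,  |a| = √145 ≈ 12.041595
|b|² = 196 + 9 + 121 = 326,  |b| = √326 ≈ 18.055470
cos θ = -50 / (12.041595 · 18.055470) ≈ -0.22997
θ = arccos(-0.22997) ≈ 103.3°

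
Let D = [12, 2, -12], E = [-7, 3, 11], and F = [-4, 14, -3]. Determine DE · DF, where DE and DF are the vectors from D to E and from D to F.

DE = E − D = (-19, 1, 23)
DF = F − D = (-16, 12, 9)
DE · DF = (-19)·(-16) + 1·12 + 23·9 = 304 + 12 + 207 = 523

523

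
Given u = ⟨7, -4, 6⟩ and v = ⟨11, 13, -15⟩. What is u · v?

-65

u · v = 7·11 + (-4)·13 + 6·(-15) = 77 - 52 - 90 = -65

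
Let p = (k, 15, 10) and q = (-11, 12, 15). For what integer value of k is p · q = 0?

p · q = k·(-11) + 15·12 + 10·15 = 330 - 11k
Set equal to 0: -11k = -330, so k = 30.

30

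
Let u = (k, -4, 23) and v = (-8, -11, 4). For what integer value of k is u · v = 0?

u · v = k·(-8) + (-4)·(-11) + 23·4 = 136 - 8k
Set equal to 0: -8k = -136, so k = 17.

17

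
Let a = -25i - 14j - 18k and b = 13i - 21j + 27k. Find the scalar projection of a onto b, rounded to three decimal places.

a · b = (-25)·13 + (-14)·(-21) + (-18)·27 = -325 + 294 - 486 = -517
|b| = √(169 + 441 + 729) = √1339 ≈ 36.5923
comp_b a = -517 / √1339 ≈ -14.129

-14.129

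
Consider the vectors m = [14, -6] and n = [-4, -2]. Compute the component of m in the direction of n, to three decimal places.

-9.839

m · n = 14·(-4) + (-6)·(-2) = -56 + 12 = -44
|n| = √(16 + 4) = √20 ≈ 4.4721
comp_n m = -44 / √20 ≈ -9.839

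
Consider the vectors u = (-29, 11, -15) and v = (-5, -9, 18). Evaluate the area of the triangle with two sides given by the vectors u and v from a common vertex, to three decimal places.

339.203

i: 11·18 - (-15)·(-9) = 198 - 135 = 63
j: (-15)·(-5) - (-29)·18 = 75 - (-522) = 597
k: (-29)·(-9) - 11·(-5) = 261 - (-55) = 316
u × v = (63, 597, 316)
|u × v| = √(63² + 597² + 316²) = √460234 ≈ 678.4055
area = ½ · 678.4055 ≈ 339.203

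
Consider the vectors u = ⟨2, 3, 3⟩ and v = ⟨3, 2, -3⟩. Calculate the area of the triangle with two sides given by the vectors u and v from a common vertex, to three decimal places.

i: 3·(-3) - 3·2 = -9 - 6 = -15
j: 3·3 - 2·(-3) = 9 - (-6) = 15
k: 2·2 - 3·3 = 4 - 9 = -5
u × v = (-15, 15, -5)
|u × v| = √((-15)² + 15² + (-5)²) = √475 ≈ 21.7945
area = ½ · 21.7945 ≈ 10.897

10.897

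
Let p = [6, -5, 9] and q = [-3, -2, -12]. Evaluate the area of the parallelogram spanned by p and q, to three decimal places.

94.011

i: (-5)·(-12) - 9·(-2) = 60 - (-18) = 78
j: 9·(-3) - 6·(-12) = -27 - (-72) = 45
k: 6·(-2) - (-5)·(-3) = -12 - 15 = -27
p × q = (78, 45, -27)
|p × q| = √(78² + 45² + (-27)²) = √8838 ≈ 94.0106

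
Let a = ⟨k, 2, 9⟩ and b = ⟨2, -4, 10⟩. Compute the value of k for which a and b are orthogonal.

-41

a · b = k·2 + 2·(-4) + 9·10 = 82 + 2k
Set equal to 0: 2k = -82, so k = -41.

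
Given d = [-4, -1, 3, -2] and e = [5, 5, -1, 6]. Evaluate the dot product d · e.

d · e = (-4)·5 + (-1)·5 + 3·(-1) + (-2)·6 = -20 - 5 - 3 - 12 = -40

-40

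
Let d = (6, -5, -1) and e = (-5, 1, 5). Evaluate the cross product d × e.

(-24, -25, -19)

i: (-5)·5 - (-1)·1 = -25 - (-1) = -24
j: (-1)·(-5) - 6·5 = 5 - 30 = -25
k: 6·1 - (-5)·(-5) = 6 - 25 = -19
d × e = (-24, -25, -19)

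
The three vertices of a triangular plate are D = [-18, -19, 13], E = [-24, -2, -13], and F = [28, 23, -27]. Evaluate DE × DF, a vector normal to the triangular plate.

(412, -1436, -1034)

DE = (-6, 17, -26)
DF = (46, 42, -40)
i: 17·(-40) - (-26)·42 = -680 - (-1092) = 412
j: (-26)·46 - (-6)·(-40) = -1196 - 240 = -1436
k: (-6)·42 - 17·46 = -252 - 782 = -1034
DE × DF = (412, -1436, -1034)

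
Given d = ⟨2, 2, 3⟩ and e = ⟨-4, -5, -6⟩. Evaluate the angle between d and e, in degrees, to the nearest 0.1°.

d · e = 2·(-4) + 2·(-5) + 3·(-6) = -8 - 10 - 18 = -36
|d|² = 4 + 4 + 9 = 17,  |d| = √17 ≈ 4.123106
|e|² = 16 + 25 + 36 = 77,  |e| = √77 ≈ 8.774964
cos θ = -36 / (4.123106 · 8.774964) ≈ -0.99502
θ = arccos(-0.99502) ≈ 174.3°

174.3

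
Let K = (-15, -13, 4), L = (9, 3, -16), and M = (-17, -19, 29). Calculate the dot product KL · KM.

KL = L − K = (24, 16, -20)
KM = M − K = (-2, -6, 25)
KL · KM = 24·(-2) + 16·(-6) + (-20)·25 = -48 - 96 - 500 = -644

-644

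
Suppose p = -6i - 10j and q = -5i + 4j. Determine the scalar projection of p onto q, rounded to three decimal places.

-1.562

p · q = (-6)·(-5) + (-10)·4 = 30 - 40 = -10
|q| = √(25 + 16) = √41 ≈ 6.4031
comp_q p = -10 / √41 ≈ -1.562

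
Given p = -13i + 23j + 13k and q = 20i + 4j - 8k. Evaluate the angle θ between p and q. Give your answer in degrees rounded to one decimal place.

p · q = (-13)·20 + 23·4 + 13·(-8) = -260 + 92 - 104 = -272
|p|² = 169 + 529 + 169 = 867,  |p| = √867 ≈ 29.444864
|q|² = 400 + 16 + 64 = 480,  |q| = √480 ≈ 21.908902
cos θ = -272 / (29.444864 · 21.908902) ≈ -0.42164
θ = arccos(-0.42164) ≈ 114.9°

114.9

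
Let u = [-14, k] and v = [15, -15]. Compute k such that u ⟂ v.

-14

u · v = (-14)·15 + k·(-15) = -210 - 15k
Set equal to 0: -15k = 210, so k = -14.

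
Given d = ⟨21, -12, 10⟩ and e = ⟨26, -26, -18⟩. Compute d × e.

(476, 638, -234)

i: (-12)·(-18) - 10·(-26) = 216 - (-260) = 476
j: 10·26 - 21·(-18) = 260 - (-378) = 638
k: 21·(-26) - (-12)·26 = -546 - (-312) = -234
d × e = (476, 638, -234)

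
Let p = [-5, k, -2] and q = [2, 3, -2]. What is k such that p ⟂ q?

2

p · q = (-5)·2 + k·3 + (-2)·(-2) = -6 + 3k
Set equal to 0: 3k = 6, so k = 2.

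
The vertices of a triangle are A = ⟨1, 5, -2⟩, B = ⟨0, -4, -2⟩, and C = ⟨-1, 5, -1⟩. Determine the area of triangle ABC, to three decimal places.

AB = (-1, -9, 0),  AC = (-2, 0, 1)
i: (-9)·1 - 0·0 = -9 - 0 = -9
j: 0·(-2) - (-1)·1 = 0 - (-1) = 1
k: (-1)·0 - (-9)·(-2) = 0 - 18 = -18
AB × AC = (-9, 1, -18)
|AB × AC| = √406 ≈ 20.1494
area = ½ · 20.1494 ≈ 10.075

10.075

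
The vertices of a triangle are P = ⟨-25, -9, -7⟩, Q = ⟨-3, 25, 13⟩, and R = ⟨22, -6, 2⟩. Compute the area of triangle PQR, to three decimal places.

859.957

PQ = (22, 34, 20),  PR = (47, 3, 9)
i: 34·9 - 20·3 = 306 - 60 = 246
j: 20·47 - 22·9 = 940 - 198 = 742
k: 22·3 - 34·47 = 66 - 1598 = -1532
PQ × PR = (246, 742, -1532)
|PQ × PR| = √2958104 ≈ 1719.9140
area = ½ · 1719.9140 ≈ 859.957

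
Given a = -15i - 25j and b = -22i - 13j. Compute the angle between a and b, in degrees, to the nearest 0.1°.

a · b = (-15)·(-22) + (-25)·(-13) = 330 + 325 = 655
|a|² = 225 + 625 = 850,  |a| = √850 ≈ 29.154759
|b|² = 484 + 169 = 653,  |b| = √653 ≈ 25.553865
cos θ = 655 / (29.154759 · 25.553865) ≈ 0.87917
θ = arccos(0.87917) ≈ 28.5°

28.5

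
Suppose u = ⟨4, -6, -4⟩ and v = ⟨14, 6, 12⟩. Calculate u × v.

(-48, -104, 108)

i: (-6)·12 - (-4)·6 = -72 - (-24) = -48
j: (-4)·14 - 4·12 = -56 - 48 = -104
k: 4·6 - (-6)·14 = 24 - (-84) = 108
u × v = (-48, -104, 108)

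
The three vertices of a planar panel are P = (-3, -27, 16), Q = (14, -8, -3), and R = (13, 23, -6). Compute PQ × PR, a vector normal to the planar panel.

(532, 70, 546)

PQ = (17, 19, -19)
PR = (16, 50, -22)
i: 19·(-22) - (-19)·50 = -418 - (-950) = 532
j: (-19)·16 - 17·(-22) = -304 - (-374) = 70
k: 17·50 - 19·16 = 850 - 304 = 546
PQ × PR = (532, 70, 546)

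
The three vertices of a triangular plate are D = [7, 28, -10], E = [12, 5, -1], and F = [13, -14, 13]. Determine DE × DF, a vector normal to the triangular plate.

DE = (5, -23, 9)
DF = (6, -42, 23)
i: (-23)·23 - 9·(-42) = -529 - (-378) = -151
j: 9·6 - 5·23 = 54 - 115 = -61
k: 5·(-42) - (-23)·6 = -210 - (-138) = -72
DE × DF = (-151, -61, -72)

(-151, -61, -72)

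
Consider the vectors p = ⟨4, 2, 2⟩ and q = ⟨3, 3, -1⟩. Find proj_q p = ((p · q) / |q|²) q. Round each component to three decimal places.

p · q = 4·3 + 2·3 + 2·(-1) = 12 + 6 - 2 = 16
|q|² = 9 + 9 + 1 = 19
proj_q p = (16/19) · (3, 3, -1) ≈ (2.526, 2.526, -0.842)

(2.526, 2.526, -0.842)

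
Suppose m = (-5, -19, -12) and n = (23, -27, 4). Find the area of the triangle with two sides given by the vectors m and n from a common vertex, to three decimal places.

i: (-19)·4 - (-12)·(-27) = -76 - 324 = -400
j: (-12)·23 - (-5)·4 = -276 - (-20) = -256
k: (-5)·(-27) - (-19)·23 = 135 - (-437) = 572
m × n = (-400, -256, 572)
|m × n| = √((-400)² + (-256)² + 572²) = √552720 ≈ 743.4514
area = ½ · 743.4514 ≈ 371.726

371.726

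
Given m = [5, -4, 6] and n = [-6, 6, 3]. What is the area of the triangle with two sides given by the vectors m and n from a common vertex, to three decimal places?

35.146

i: (-4)·3 - 6·6 = -12 - 36 = -48
j: 6·(-6) - 5·3 = -36 - 15 = -51
k: 5·6 - (-4)·(-6) = 30 - 24 = 6
m × n = (-48, -51, 6)
|m × n| = √((-48)² + (-51)² + 6²) = √4941 ≈ 70.2922
area = ½ · 70.2922 ≈ 35.146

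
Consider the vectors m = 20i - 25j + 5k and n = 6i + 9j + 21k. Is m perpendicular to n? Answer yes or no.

yes

m · n = 20·6 + (-25)·9 + 5·21 = 120 - 225 + 105 = 0
Zero, so the vectors are orthogonal.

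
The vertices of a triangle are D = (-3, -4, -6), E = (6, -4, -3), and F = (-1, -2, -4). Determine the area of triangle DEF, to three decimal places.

11.225

DE = (9, 0, 3),  DF = (2, 2, 2)
i: 0·2 - 3·2 = 0 - 6 = -6
j: 3·2 - 9·2 = 6 - 18 = -12
k: 9·2 - 0·2 = 18 - 0 = 18
DE × DF = (-6, -12, 18)
|DE × DF| = √504 ≈ 22.4499
area = ½ · 22.4499 ≈ 11.225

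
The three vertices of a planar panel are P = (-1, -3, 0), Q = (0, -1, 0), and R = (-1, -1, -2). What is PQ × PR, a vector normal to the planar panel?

(-4, 2, 2)

PQ = (1, 2, 0)
PR = (0, 2, -2)
i: 2·(-2) - 0·2 = -4 - 0 = -4
j: 0·0 - 1·(-2) = 0 - (-2) = 2
k: 1·2 - 2·0 = 2 - 0 = 2
PQ × PR = (-4, 2, 2)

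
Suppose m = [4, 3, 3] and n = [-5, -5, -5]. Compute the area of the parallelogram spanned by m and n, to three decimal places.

i: 3·(-5) - 3·(-5) = -15 - (-15) = 0
j: 3·(-5) - 4·(-5) = -15 - (-20) = 5
k: 4·(-5) - 3·(-5) = -20 - (-15) = -5
m × n = (0, 5, -5)
|m × n| = √(0² + 5² + (-5)²) = √50 ≈ 7.0711

7.071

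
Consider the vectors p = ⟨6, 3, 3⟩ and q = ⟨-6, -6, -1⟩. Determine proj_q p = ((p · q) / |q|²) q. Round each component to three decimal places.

p · q = 6·(-6) + 3·(-6) + 3·(-1) = -36 - 18 - 3 = -57
|q|² = 36 + 36 + 1 = 73
proj_q p = (-57/73) · (-6, -6, -1) ≈ (4.685, 4.685, 0.781)

(4.685, 4.685, 0.781)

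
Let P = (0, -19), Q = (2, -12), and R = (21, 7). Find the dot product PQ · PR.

PQ = Q − P = (2, 7)
PR = R − P = (21, 26)
PQ · PR = 2·21 + 7·26 = 42 + 182 = 224

224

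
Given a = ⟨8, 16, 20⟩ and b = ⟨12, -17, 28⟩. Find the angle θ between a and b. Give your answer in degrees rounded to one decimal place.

65.8

a · b = 8·12 + 16·(-17) + 20·28 = 96 - 272 + 560 = 384
|a|² = 64 + 256 + 400 = 720,  |a| = √720 ≈ 26.832816
|b|² = 144 + 289 + 784 = 1217,  |b| = √1217 ≈ 34.885527
cos θ = 384 / (26.832816 · 34.885527) ≈ 0.41022
θ = arccos(0.41022) ≈ 65.8°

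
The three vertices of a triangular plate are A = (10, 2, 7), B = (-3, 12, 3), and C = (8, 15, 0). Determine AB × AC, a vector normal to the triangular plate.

AB = (-13, 10, -4)
AC = (-2, 13, -7)
i: 10·(-7) - (-4)·13 = -70 - (-52) = -18
j: (-4)·(-2) - (-13)·(-7) = 8 - 91 = -83
k: (-13)·13 - 10·(-2) = -169 - (-20) = -149
AB × AC = (-18, -83, -149)

(-18, -83, -149)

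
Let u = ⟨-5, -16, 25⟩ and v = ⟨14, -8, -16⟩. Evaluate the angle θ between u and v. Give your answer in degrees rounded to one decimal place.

u · v = (-5)·14 + (-16)·(-8) + 25·(-16) = -70 + 128 - 400 = -342
|u|² = 25 + 256 + 625 = 906,  |u| = √906 ≈ 30.099834
|v|² = 196 + 64 + 256 = 516,  |v| = √516 ≈ 22.715633
cos θ = -342 / (30.099834 · 22.715633) ≈ -0.50019
θ = arccos(-0.50019) ≈ 120.0°

120.0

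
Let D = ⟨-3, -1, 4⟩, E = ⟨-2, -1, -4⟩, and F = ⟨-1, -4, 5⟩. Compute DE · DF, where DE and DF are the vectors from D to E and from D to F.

DE = E − D = (1, 0, -8)
DF = F − D = (2, -3, 1)
DE · DF = 1·2 + 0·(-3) + (-8)·1 = 2 + 0 - 8 = -6

-6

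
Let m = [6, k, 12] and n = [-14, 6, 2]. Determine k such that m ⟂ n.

m · n = 6·(-14) + k·6 + 12·2 = -60 + 6k
Set equal to 0: 6k = 60, so k = 10.

10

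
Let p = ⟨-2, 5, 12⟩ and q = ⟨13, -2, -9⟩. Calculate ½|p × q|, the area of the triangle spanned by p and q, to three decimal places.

i: 5·(-9) - 12·(-2) = -45 - (-24) = -21
j: 12·13 - (-2)·(-9) = 156 - 18 = 138
k: (-2)·(-2) - 5·13 = 4 - 65 = -61
p × q = (-21, 138, -61)
|p × q| = √((-21)² + 138² + (-61)²) = √23206 ≈ 152.3352
area = ½ · 152.3352 ≈ 76.168

76.168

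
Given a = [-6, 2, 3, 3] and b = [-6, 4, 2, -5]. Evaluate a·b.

35

a · b = (-6)·(-6) + 2·4 + 3·2 + 3·(-5) = 36 + 8 + 6 - 15 = 35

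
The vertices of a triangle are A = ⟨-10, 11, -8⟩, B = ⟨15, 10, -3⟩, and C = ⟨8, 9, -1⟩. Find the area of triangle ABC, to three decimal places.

45.437

AB = (25, -1, 5),  AC = (18, -2, 7)
i: (-1)·7 - 5·(-2) = -7 - (-10) = 3
j: 5·18 - 25·7 = 90 - 175 = -85
k: 25·(-2) - (-1)·18 = -50 - (-18) = -32
AB × AC = (3, -85, -32)
|AB × AC| = √8258 ≈ 90.8735
area = ½ · 90.8735 ≈ 45.437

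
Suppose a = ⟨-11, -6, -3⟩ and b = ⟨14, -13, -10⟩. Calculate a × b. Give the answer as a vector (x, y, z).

(21, -152, 227)

i: (-6)·(-10) - (-3)·(-13) = 60 - 39 = 21
j: (-3)·14 - (-11)·(-10) = -42 - 110 = -152
k: (-11)·(-13) - (-6)·14 = 143 - (-84) = 227
a × b = (21, -152, 227)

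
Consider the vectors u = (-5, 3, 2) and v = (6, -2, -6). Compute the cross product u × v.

i: 3·(-6) - 2·(-2) = -18 - (-4) = -14
j: 2·6 - (-5)·(-6) = 12 - 30 = -18
k: (-5)·(-2) - 3·6 = 10 - 18 = -8
u × v = (-14, -18, -8)

(-14, -18, -8)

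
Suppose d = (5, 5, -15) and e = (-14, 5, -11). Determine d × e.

i: 5·(-11) - (-15)·5 = -55 - (-75) = 20
j: (-15)·(-14) - 5·(-11) = 210 - (-55) = 265
k: 5·5 - 5·(-14) = 25 - (-70) = 95
d × e = (20, 265, 95)

(20, 265, 95)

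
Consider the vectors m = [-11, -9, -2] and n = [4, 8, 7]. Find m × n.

(-47, 69, -52)

i: (-9)·7 - (-2)·8 = -63 - (-16) = -47
j: (-2)·4 - (-11)·7 = -8 - (-77) = 69
k: (-11)·8 - (-9)·4 = -88 - (-36) = -52
m × n = (-47, 69, -52)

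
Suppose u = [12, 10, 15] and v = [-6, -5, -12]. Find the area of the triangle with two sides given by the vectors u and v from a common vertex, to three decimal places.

35.146

i: 10·(-12) - 15·(-5) = -120 - (-75) = -45
j: 15·(-6) - 12·(-12) = -90 - (-144) = 54
k: 12·(-5) - 10·(-6) = -60 - (-60) = 0
u × v = (-45, 54, 0)
|u × v| = √((-45)² + 54² + 0²) = √4941 ≈ 70.2922
area = ½ · 70.2922 ≈ 35.146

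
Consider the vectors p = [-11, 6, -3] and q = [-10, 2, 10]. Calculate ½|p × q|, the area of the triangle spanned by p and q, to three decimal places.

i: 6·10 - (-3)·2 = 60 - (-6) = 66
j: (-3)·(-10) - (-11)·10 = 30 - (-110) = 140
k: (-11)·2 - 6·(-10) = -22 - (-60) = 38
p × q = (66, 140, 38)
|p × q| = √(66² + 140² + 38²) = √25400 ≈ 159.3738
area = ½ · 159.3738 ≈ 79.687

79.687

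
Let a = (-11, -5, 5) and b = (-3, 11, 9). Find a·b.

a · b = (-11)·(-3) + (-5)·11 + 5·9 = 33 - 55 + 45 = 23

23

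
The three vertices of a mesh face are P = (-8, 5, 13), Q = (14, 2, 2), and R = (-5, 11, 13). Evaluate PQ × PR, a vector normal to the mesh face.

PQ = (22, -3, -11)
PR = (3, 6, 0)
i: (-3)·0 - (-11)·6 = 0 - (-66) = 66
j: (-11)·3 - 22·0 = -33 - 0 = -33
k: 22·6 - (-3)·3 = 132 - (-9) = 141
PQ × PR = (66, -33, 141)

(66, -33, 141)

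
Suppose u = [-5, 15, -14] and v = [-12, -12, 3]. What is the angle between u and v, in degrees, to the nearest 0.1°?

116.4

u · v = (-5)·(-12) + 15·(-12) + (-14)·3 = 60 - 180 - 42 = -162
|u|² = 25 + 225 + 196 = 446,  |u| = √446 ≈ 21.118712
|v|² = 144 + 144 + 9 = 297,  |v| = √297 ≈ 17.233688
cos θ = -162 / (21.118712 · 17.233688) ≈ -0.44511
θ = arccos(-0.44511) ≈ 116.4°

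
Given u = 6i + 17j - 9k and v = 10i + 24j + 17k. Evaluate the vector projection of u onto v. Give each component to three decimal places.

u · v = 6·10 + 17·24 + (-9)·17 = 60 + 408 - 153 = 315
|v|² = 100 + 576 + 289 = 965
proj_v u = (315/965) · (10, 24, 17) ≈ (3.264, 7.834, 5.549)

(3.264, 7.834, 5.549)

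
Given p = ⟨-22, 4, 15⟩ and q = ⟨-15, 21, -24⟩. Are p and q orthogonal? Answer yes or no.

p · q = (-22)·(-15) + 4·21 + 15·(-24) = 330 + 84 - 360 = 54
Nonzero, so the vectors are not orthogonal.

no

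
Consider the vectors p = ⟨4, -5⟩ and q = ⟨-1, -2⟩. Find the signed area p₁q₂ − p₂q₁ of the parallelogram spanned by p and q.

-13

4·(-2) - (-5)·(-1) = -8 - 5 = -13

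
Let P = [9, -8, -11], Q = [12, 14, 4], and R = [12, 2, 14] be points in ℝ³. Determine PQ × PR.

PQ = (3, 22, 15)
PR = (3, 10, 25)
i: 22·25 - 15·10 = 550 - 150 = 400
j: 15·3 - 3·25 = 45 - 75 = -30
k: 3·10 - 22·3 = 30 - 66 = -36
PQ × PR = (400, -30, -36)

(400, -30, -36)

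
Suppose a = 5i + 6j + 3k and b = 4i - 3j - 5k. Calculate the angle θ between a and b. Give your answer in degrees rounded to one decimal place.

a · b = 5·4 + 6·(-3) + 3·(-5) = 20 - 18 - 15 = -13
|a|² = 25 + 36 + 9 = 70,  |a| = √70 ≈ 8.366600
|b|² = 16 + 9 + 25 = 50,  |b| = √50 ≈ 7.071068
cos θ = -13 / (8.366600 · 7.071068) ≈ -0.21974
θ = arccos(-0.21974) ≈ 102.7°

102.7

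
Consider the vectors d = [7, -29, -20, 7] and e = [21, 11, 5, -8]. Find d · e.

-328

d · e = 7·21 + (-29)·11 + (-20)·5 + 7·(-8) = 147 - 319 - 100 - 56 = -328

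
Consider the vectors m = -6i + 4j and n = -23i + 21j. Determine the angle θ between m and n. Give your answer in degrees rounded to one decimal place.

m · n = (-6)·(-23) + 4·21 = 138 + 84 = 222
|m|² = 36 + 16 = 52,  |m| = √52 ≈ 7.211103
|n|² = 529 + 441 = 970,  |n| = √970 ≈ 31.144823
cos θ = 222 / (7.211103 · 31.144823) ≈ 0.98847
θ = arccos(0.98847) ≈ 8.7°

8.7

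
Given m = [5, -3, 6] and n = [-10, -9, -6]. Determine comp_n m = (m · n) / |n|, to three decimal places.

-4.005

m · n = 5·(-10) + (-3)·(-9) + 6·(-6) = -50 + 27 - 36 = -59
|n| = √(100 + 81 + 36) = √217 ≈ 14.7309
comp_n m = -59 / √217 ≈ -4.005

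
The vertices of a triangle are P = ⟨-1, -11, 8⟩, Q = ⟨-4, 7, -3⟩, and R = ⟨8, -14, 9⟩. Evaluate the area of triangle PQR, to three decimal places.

PQ = (-3, 18, -11),  PR = (9, -3, 1)
i: 18·1 - (-11)·(-3) = 18 - 33 = -15
j: (-11)·9 - (-3)·1 = -99 - (-3) = -96
k: (-3)·(-3) - 18·9 = 9 - 162 = -153
PQ × PR = (-15, -96, -153)
|PQ × PR| = √32850 ≈ 181.2457
area = ½ · 181.2457 ≈ 90.623

90.623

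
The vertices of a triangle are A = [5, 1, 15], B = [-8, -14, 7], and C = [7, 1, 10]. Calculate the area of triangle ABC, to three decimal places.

57.197

AB = (-13, -15, -8),  AC = (2, 0, -5)
i: (-15)·(-5) - (-8)·0 = 75 - 0 = 75
j: (-8)·2 - (-13)·(-5) = -16 - 65 = -81
k: (-13)·0 - (-15)·2 = 0 - (-30) = 30
AB × AC = (75, -81, 30)
|AB × AC| = √13086 ≈ 114.3941
area = ½ · 114.3941 ≈ 57.197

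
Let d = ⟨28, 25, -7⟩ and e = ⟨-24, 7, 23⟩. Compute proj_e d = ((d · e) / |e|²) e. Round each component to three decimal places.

d · e = 28·(-24) + 25·7 + (-7)·23 = -672 + 175 - 161 = -658
|e|² = 576 + 49 + 529 = 1154
proj_e d = (-658/1154) · (-24, 7, 23) ≈ (13.685, -3.991, -13.114)

(13.685, -3.991, -13.114)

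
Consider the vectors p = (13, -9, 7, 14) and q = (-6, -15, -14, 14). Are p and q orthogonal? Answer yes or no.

p · q = 13·(-6) + (-9)·(-15) + 7·(-14) + 14·14 = -78 + 135 - 98 + 196 = 155
Nonzero, so the vectors are not orthogonal.

no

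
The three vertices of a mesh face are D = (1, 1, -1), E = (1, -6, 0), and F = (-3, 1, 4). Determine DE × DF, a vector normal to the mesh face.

(-35, -4, -28)

DE = (0, -7, 1)
DF = (-4, 0, 5)
i: (-7)·5 - 1·0 = -35 - 0 = -35
j: 1·(-4) - 0·5 = -4 - 0 = -4
k: 0·0 - (-7)·(-4) = 0 - 28 = -28
DE × DF = (-35, -4, -28)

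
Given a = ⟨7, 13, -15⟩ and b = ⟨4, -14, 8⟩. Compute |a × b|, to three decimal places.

217.237

i: 13·8 - (-15)·(-14) = 104 - 210 = -106
j: (-15)·4 - 7·8 = -60 - 56 = -116
k: 7·(-14) - 13·4 = -98 - 52 = -150
a × b = (-106, -116, -150)
|a × b| = √((-106)² + (-116)² + (-150)²) = √47192 ≈ 217.2372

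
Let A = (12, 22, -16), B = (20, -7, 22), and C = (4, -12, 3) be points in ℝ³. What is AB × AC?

(741, -456, -504)

AB = (8, -29, 38)
AC = (-8, -34, 19)
i: (-29)·19 - 38·(-34) = -551 - (-1292) = 741
j: 38·(-8) - 8·19 = -304 - 152 = -456
k: 8·(-34) - (-29)·(-8) = -272 - 232 = -504
AB × AC = (741, -456, -504)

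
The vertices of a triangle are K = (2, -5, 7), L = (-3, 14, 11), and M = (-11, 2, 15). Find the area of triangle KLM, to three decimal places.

122.947

KL = (-5, 19, 4),  KM = (-13, 7, 8)
i: 19·8 - 4·7 = 152 - 28 = 124
j: 4·(-13) - (-5)·8 = -52 - (-40) = -12
k: (-5)·7 - 19·(-13) = -35 - (-247) = 212
KL × KM = (124, -12, 212)
|KL × KM| = √60464 ≈ 245.8943
area = ½ · 245.8943 ≈ 122.947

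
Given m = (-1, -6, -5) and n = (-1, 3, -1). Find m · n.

m · n = (-1)·(-1) + (-6)·3 + (-5)·(-1) = 1 - 18 + 5 = -12

-12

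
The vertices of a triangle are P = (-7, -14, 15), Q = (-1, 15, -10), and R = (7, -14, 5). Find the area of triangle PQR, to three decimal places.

PQ = (6, 29, -25),  PR = (14, 0, -10)
i: 29·(-10) - (-25)·0 = -290 - 0 = -290
j: (-25)·14 - 6·(-10) = -350 - (-60) = -290
k: 6·0 - 29·14 = 0 - 406 = -406
PQ × PR = (-290, -290, -406)
|PQ × PR| = √333036 ≈ 577.0927
area = ½ · 577.0927 ≈ 288.546

288.546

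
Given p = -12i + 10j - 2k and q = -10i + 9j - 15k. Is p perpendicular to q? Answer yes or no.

no

p · q = (-12)·(-10) + 10·9 + (-2)·(-15) = 120 + 90 + 30 = 240
Nonzero, so the vectors are not orthogonal.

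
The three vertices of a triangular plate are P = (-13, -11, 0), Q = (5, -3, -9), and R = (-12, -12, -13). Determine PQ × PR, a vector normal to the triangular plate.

(-113, 225, -26)

PQ = (18, 8, -9)
PR = (1, -1, -13)
i: 8·(-13) - (-9)·(-1) = -104 - 9 = -113
j: (-9)·1 - 18·(-13) = -9 - (-234) = 225
k: 18·(-1) - 8·1 = -18 - 8 = -26
PQ × PR = (-113, 225, -26)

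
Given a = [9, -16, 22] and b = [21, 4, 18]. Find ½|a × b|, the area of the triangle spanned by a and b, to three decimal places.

304.039

i: (-16)·18 - 22·4 = -288 - 88 = -376
j: 22·21 - 9·18 = 462 - 162 = 300
k: 9·4 - (-16)·21 = 36 - (-336) = 372
a × b = (-376, 300, 372)
|a × b| = √((-376)² + 300² + 372²) = √369760 ≈ 608.0789
area = ½ · 608.0789 ≈ 304.039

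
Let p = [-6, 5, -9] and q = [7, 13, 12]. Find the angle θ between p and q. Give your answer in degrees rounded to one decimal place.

p · q = (-6)·7 + 5·13 + (-9)·12 = -42 + 65 - 108 = -85
|p|² = 36 + 25 + 81 = 142,  |p| = √142 ≈ 11.916375
|q|² = 49 + 169 + 144 = 362,  |q| = √362 ≈ 19.026298
cos θ = -85 / (11.916375 · 19.026298) ≈ -0.37490
θ = arccos(-0.37490) ≈ 112.0°

112.0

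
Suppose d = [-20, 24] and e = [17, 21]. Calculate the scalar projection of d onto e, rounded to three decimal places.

6.070

d · e = (-20)·17 + 24·21 = -340 + 504 = 164
|e| = √(289 + 441) = √730 ≈ 27.0185
comp_e d = 164 / √730 ≈ 6.070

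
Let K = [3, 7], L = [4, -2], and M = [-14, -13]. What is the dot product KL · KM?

KL = L − K = (1, -9)
KM = M − K = (-17, -20)
KL · KM = 1·(-17) + (-9)·(-20) = -17 + 180 = 163

163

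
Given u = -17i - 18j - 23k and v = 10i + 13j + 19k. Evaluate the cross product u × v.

(-43, 93, -41)

i: (-18)·19 - (-23)·13 = -342 - (-299) = -43
j: (-23)·10 - (-17)·19 = -230 - (-323) = 93
k: (-17)·13 - (-18)·10 = -221 - (-180) = -41
u × v = (-43, 93, -41)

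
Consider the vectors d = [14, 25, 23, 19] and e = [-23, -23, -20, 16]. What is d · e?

d · e = 14·(-23) + 25·(-23) + 23·(-20) + 19·16 = -322 - 575 - 460 + 304 = -1053

-1053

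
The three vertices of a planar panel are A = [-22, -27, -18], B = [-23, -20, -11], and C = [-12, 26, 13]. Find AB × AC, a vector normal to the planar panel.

(-154, 101, -123)

AB = (-1, 7, 7)
AC = (10, 53, 31)
i: 7·31 - 7·53 = 217 - 371 = -154
j: 7·10 - (-1)·31 = 70 - (-31) = 101
k: (-1)·53 - 7·10 = -53 - 70 = -123
AB × AC = (-154, 101, -123)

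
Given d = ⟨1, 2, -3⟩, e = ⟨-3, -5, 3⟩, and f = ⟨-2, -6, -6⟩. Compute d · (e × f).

e × f:
i: (-5)·(-6) - 3·(-6) = 30 - (-18) = 48
j: 3·(-2) - (-3)·(-6) = -6 - 18 = -24
k: (-3)·(-6) - (-5)·(-2) = 18 - 10 = 8
e × f = (48, -24, 8)
d · (e × f) = 1·48 + 2·(-24) + (-3)·8 = 48 - 48 - 24 = -24

-24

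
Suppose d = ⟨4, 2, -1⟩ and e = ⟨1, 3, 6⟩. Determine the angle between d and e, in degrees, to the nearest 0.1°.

82.6

d · e = 4·1 + 2·3 + (-1)·6 = 4 + 6 - 6 = 4
|d|² = 16 + 4 + 1 = 21,  |d| = √21 ≈ 4.582576
|e|² = 1 + 9 + 36 = 46,  |e| = √46 ≈ 6.782330
cos θ = 4 / (4.582576 · 6.782330) ≈ 0.12870
θ = arccos(0.12870) ≈ 82.6°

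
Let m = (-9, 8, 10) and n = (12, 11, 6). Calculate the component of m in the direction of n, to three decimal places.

m · n = (-9)·12 + 8·11 + 10·6 = -108 + 88 + 60 = 40
|n| = √(144 + 121 + 36) = √301 ≈ 17.3494
comp_n m = 40 / √301 ≈ 2.306

2.306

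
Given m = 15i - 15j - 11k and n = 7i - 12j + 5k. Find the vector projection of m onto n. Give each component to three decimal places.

(7.385, -12.661, 5.275)

m · n = 15·7 + (-15)·(-12) + (-11)·5 = 105 + 180 - 55 = 230
|n|² = 49 + 144 + 25 = 218
proj_n m = (230/218) · (7, -12, 5) ≈ (7.385, -12.661, 5.275)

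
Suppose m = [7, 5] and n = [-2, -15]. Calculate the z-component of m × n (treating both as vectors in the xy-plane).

-95

7·(-15) - 5·(-2) = -105 - (-10) = -95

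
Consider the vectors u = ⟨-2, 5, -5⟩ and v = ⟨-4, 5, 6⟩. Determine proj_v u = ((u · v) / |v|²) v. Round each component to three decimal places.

(-0.156, 0.195, 0.234)

u · v = (-2)·(-4) + 5·5 + (-5)·6 = 8 + 25 - 30 = 3
|v|² = 16 + 25 + 36 = 77
proj_v u = (3/77) · (-4, 5, 6) ≈ (-0.156, 0.195, 0.234)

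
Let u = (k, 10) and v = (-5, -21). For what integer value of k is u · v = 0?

-42

u · v = k·(-5) + 10·(-21) = -210 - 5k
Set equal to 0: -5k = 210, so k = -42.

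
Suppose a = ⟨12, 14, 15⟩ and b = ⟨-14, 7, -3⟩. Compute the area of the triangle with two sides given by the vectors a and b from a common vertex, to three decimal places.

180.475

i: 14·(-3) - 15·7 = -42 - 105 = -147
j: 15·(-14) - 12·(-3) = -210 - (-36) = -174
k: 12·7 - 14·(-14) = 84 - (-196) = 280
a × b = (-147, -174, 280)
|a × b| = √((-147)² + (-174)² + 280²) = √130285 ≈ 360.9501
area = ½ · 360.9501 ≈ 180.475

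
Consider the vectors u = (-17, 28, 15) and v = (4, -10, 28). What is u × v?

(934, 536, 58)

i: 28·28 - 15·(-10) = 784 - (-150) = 934
j: 15·4 - (-17)·28 = 60 - (-476) = 536
k: (-17)·(-10) - 28·4 = 170 - 112 = 58
u × v = (934, 536, 58)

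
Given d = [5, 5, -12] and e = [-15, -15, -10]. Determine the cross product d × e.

(-230, 230, 0)

i: 5·(-10) - (-12)·(-15) = -50 - 180 = -230
j: (-12)·(-15) - 5·(-10) = 180 - (-50) = 230
k: 5·(-15) - 5·(-15) = -75 - (-75) = 0
d × e = (-230, 230, 0)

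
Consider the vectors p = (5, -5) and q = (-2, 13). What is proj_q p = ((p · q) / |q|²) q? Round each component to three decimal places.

p · q = 5·(-2) + (-5)·13 = -10 - 65 = -75
|q|² = 4 + 169 = 173
proj_q p = (-75/173) · (-2, 13) ≈ (0.867, -5.636)

(0.867, -5.636)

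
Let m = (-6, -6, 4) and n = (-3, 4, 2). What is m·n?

m · n = (-6)·(-3) + (-6)·4 + 4·2 = 18 - 24 + 8 = 2

2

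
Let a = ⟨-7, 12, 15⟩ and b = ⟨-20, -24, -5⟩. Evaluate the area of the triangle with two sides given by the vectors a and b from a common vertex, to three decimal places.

i: 12·(-5) - 15·(-24) = -60 - (-360) = 300
j: 15·(-20) - (-7)·(-5) = -300 - 35 = -335
k: (-7)·(-24) - 12·(-20) = 168 - (-240) = 408
a × b = (300, -335, 408)
|a × b| = √(300² + (-335)² + 408²) = √368689 ≈ 607.1977
area = ½ · 607.1977 ≈ 303.599

303.599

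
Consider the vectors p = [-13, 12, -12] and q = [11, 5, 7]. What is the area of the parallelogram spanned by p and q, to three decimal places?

247.439

i: 12·7 - (-12)·5 = 84 - (-60) = 144
j: (-12)·11 - (-13)·7 = -132 - (-91) = -41
k: (-13)·5 - 12·11 = -65 - 132 = -197
p × q = (144, -41, -197)
|p × q| = √(144² + (-41)² + (-197)²) = √61226 ≈ 247.4389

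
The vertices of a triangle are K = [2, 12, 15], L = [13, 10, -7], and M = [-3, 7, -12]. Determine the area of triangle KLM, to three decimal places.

KL = (11, -2, -22),  KM = (-5, -5, -27)
i: (-2)·(-27) - (-22)·(-5) = 54 - 110 = -56
j: (-22)·(-5) - 11·(-27) = 110 - (-297) = 407
k: 11·(-5) - (-2)·(-5) = -55 - 10 = -65
KL × KM = (-56, 407, -65)
|KL × KM| = √173010 ≈ 415.9447
area = ½ · 415.9447 ≈ 207.972

207.972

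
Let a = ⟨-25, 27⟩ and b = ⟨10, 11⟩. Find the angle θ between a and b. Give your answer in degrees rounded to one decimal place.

a · b = (-25)·10 + 27·11 = -250 + 297 = 47
|a|² = 625 + 729 = 1354,  |a| = √1354 ≈ 36.796739
|b|² = 100 + 121 = 221,  |b| = √221 ≈ 14.866069
cos θ = 47 / (36.796739 · 14.866069) ≈ 0.08592
θ = arccos(0.08592) ≈ 85.1°

85.1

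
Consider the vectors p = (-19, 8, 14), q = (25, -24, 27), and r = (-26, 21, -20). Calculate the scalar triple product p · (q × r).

q × r:
i: (-24)·(-20) - 27·21 = 480 - 567 = -87
j: 27·(-26) - 25·(-20) = -702 - (-500) = -202
k: 25·21 - (-24)·(-26) = 525 - 624 = -99
q × r = (-87, -202, -99)
p · (q × r) = (-19)·(-87) + 8·(-202) + 14·(-99) = 1653 - 1616 - 1386 = -1349

-1349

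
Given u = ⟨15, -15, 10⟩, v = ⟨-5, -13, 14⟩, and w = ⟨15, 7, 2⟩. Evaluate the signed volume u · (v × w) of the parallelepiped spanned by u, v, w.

-3560

v × w:
i: (-13)·2 - 14·7 = -26 - 98 = -124
j: 14·15 - (-5)·2 = 210 - (-10) = 220
k: (-5)·7 - (-13)·15 = -35 - (-195) = 160
v × w = (-124, 220, 160)
u · (v × w) = 15·(-124) + (-15)·220 + 10·160 = -1860 - 3300 + 1600 = -3560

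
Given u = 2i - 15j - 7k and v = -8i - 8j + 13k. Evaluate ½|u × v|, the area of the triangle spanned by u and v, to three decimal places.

143.524

i: (-15)·13 - (-7)·(-8) = -195 - 56 = -251
j: (-7)·(-8) - 2·13 = 56 - 26 = 30
k: 2·(-8) - (-15)·(-8) = -16 - 120 = -136
u × v = (-251, 30, -136)
|u × v| = √((-251)² + 30² + (-136)²) = √82397 ≈ 287.0488
area = ½ · 287.0488 ≈ 143.524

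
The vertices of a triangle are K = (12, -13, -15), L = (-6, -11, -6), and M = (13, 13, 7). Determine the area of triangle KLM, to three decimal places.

KL = (-18, 2, 9),  KM = (1, 26, 22)
i: 2·22 - 9·26 = 44 - 234 = -190
j: 9·1 - (-18)·22 = 9 - (-396) = 405
k: (-18)·26 - 2·1 = -468 - 2 = -470
KL × KM = (-190, 405, -470)
|KL × KM| = √421025 ≈ 648.8644
area = ½ · 648.8644 ≈ 324.432

324.432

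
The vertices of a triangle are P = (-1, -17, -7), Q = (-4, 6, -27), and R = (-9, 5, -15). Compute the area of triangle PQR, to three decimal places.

PQ = (-3, 23, -20),  PR = (-8, 22, -8)
i: 23·(-8) - (-20)·22 = -184 - (-440) = 256
j: (-20)·(-8) - (-3)·(-8) = 160 - 24 = 136
k: (-3)·22 - 23·(-8) = -66 - (-184) = 118
PQ × PR = (256, 136, 118)
|PQ × PR| = √97956 ≈ 312.9792
area = ½ · 312.9792 ≈ 156.490

156.490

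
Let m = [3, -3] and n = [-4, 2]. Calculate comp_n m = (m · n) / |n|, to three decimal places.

-4.025

m · n = 3·(-4) + (-3)·2 = -12 - 6 = -18
|n| = √(16 + 4) = √20 ≈ 4.4721
comp_n m = -18 / √20 ≈ -4.025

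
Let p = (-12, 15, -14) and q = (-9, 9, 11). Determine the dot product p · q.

p · q = (-12)·(-9) + 15·9 + (-14)·11 = 108 + 135 - 154 = 89

89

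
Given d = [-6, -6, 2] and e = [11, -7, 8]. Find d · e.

-8

d · e = (-6)·11 + (-6)·(-7) + 2·8 = -66 + 42 + 16 = -8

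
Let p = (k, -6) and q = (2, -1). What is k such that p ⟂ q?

p · q = k·2 + (-6)·(-1) = 6 + 2k
Set equal to 0: 2k = -6, so k = -3.

-3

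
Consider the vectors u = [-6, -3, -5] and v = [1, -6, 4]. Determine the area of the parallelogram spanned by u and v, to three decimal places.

60.382

i: (-3)·4 - (-5)·(-6) = -12 - 30 = -42
j: (-5)·1 - (-6)·4 = -5 - (-24) = 19
k: (-6)·(-6) - (-3)·1 = 36 - (-3) = 39
u × v = (-42, 19, 39)
|u × v| = √((-42)² + 19² + 39²) = √3646 ≈ 60.3821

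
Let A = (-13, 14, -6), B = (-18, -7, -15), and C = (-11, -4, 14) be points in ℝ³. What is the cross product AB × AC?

(-582, 82, 132)

AB = (-5, -21, -9)
AC = (2, -18, 20)
i: (-21)·20 - (-9)·(-18) = -420 - 162 = -582
j: (-9)·2 - (-5)·20 = -18 - (-100) = 82
k: (-5)·(-18) - (-21)·2 = 90 - (-42) = 132
AB × AC = (-582, 82, 132)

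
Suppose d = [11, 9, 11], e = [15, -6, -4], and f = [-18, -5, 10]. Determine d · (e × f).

e × f:
i: (-6)·10 - (-4)·(-5) = -60 - 20 = -80
j: (-4)·(-18) - 15·10 = 72 - 150 = -78
k: 15·(-5) - (-6)·(-18) = -75 - 108 = -183
e × f = (-80, -78, -183)
d · (e × f) = 11·(-80) + 9·(-78) + 11·(-183) = -880 - 702 - 2013 = -3595

-3595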